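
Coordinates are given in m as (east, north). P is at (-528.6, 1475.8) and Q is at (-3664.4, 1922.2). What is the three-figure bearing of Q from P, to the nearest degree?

Δeast = -3664.4 − -528.6 = -3135.80; Δnorth = 1922.2 − 1475.8 = 446.40.
Bearing = atan2(Δeast, Δnorth) mod 360° = 278.10° ≈ 278°.

278°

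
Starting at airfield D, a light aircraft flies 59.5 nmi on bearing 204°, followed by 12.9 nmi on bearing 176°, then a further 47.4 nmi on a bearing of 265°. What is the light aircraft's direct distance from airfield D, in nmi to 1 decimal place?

Leg 1 (204°, 59.5 nmi): east 59.5 sin 204° = -24.20, north 59.5 cos 204° = -54.36
Leg 2 (176°, 12.9 nmi): east 12.9 sin 176° = 0.90, north 12.9 cos 176° = -12.87
Leg 3 (265°, 47.4 nmi): east 47.4 sin 265° = -47.22, north 47.4 cos 265° = -4.13
Net: -70.52 east, -71.36 north. Distance = √((-70.52)² + (-71.36)²) = 100.323 nmi.

100.3 nmi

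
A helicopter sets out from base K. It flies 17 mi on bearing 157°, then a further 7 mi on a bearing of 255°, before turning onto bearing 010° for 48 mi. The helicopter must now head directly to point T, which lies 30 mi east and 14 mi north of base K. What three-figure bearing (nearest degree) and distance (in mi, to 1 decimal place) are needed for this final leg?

Leg 1 (157°, 17 mi): east 17 sin 157° = 6.64, north 17 cos 157° = -15.65
Leg 2 (255°, 7 mi): east 7 sin 255° = -6.76, north 7 cos 255° = -1.81
Leg 3 (010°, 48 mi): east 48 sin 10° = 8.34, north 48 cos 10° = 47.27
Current position: (8.22, 29.81). Target: (30, 14). Remaining: Δeast = 21.78, Δnorth = -15.81.
Bearing = atan2(21.78, -15.81) mod 360° = 125.97°; distance = √((21.78)² + (-15.81)²) = 26.917 mi.

126°, 26.9 mi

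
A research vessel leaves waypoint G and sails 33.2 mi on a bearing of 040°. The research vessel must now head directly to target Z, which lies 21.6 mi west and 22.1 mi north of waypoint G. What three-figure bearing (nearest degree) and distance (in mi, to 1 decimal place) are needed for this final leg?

266°, 43.1 mi

Leg 1 (040°, 33.2 mi): east 33.2 sin 40° = 21.34, north 33.2 cos 40° = 25.43
Current position: (21.34, 25.43). Target: (-21.6, 22.1). Remaining: Δeast = -42.94, Δnorth = -3.33.
Bearing = atan2(-42.94, -3.33) mod 360° = 265.56°; distance = √((-42.94)² + (-3.33)²) = 43.070 mi.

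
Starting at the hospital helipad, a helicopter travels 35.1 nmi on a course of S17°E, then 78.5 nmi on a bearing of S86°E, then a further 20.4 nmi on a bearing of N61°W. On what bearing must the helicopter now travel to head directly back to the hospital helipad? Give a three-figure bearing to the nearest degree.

Leg 1 (S17°E, 35.1 nmi): east 35.1 sin 163° = 10.26, north 35.1 cos 163° = -33.57
Leg 2 (S86°E, 78.5 nmi): east 78.5 sin 94° = 78.31, north 78.5 cos 94° = -5.48
Leg 3 (N61°W, 20.4 nmi): east 20.4 sin 299° = -17.84, north 20.4 cos 299° = 9.89
Net displacement: 70.73 east, -29.15 north. Direction back to start is (-70.73, 29.15): bearing = atan2(-70.73, 29.15) mod 360° = 292.40° ≈ 292°.

292°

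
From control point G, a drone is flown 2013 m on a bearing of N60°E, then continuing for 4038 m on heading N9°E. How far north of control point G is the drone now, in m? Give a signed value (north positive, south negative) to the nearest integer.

Leg 1 (N60°E, 2013 m): east 2013 sin 60° = 1743.31, north 2013 cos 60° = 1006.50
Leg 2 (N9°E, 4038 m): east 4038 sin 9° = 631.68, north 4038 cos 9° = 3988.29
Net north component: 4994.79 m.

4995 m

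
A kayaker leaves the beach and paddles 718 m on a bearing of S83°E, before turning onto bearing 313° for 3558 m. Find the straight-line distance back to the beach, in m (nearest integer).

3007 m

Leg 1 (S83°E, 718 m): east 718 sin 97° = 712.65, north 718 cos 97° = -87.50
Leg 2 (313°, 3558 m): east 3558 sin 313° = -2602.16, north 3558 cos 313° = 2426.55
Net: -1889.51 east, 2339.05 north. Distance = √((-1889.51)² + (2339.05)²) = 3006.890 m.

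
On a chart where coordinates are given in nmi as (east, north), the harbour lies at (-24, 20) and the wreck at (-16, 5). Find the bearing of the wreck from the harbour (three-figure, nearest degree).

152°

Δeast = -16 − -24 = 8.00; Δnorth = 5 − 20 = -15.00.
Bearing = atan2(Δeast, Δnorth) mod 360° = 151.93° ≈ 152°.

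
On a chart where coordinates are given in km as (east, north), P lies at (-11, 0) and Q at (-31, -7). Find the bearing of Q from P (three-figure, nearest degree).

251°

Δeast = -31 − -11 = -20.00; Δnorth = -7 − 0 = -7.00.
Bearing = atan2(Δeast, Δnorth) mod 360° = 250.71° ≈ 251°.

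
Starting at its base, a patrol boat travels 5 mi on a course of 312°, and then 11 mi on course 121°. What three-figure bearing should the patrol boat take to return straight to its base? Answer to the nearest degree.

Leg 1 (312°, 5 mi): east 5 sin 312° = -3.72, north 5 cos 312° = 3.35
Leg 2 (121°, 11 mi): east 11 sin 121° = 9.43, north 11 cos 121° = -5.67
Net displacement: 5.71 east, -2.32 north. Direction back to start is (-5.71, 2.32): bearing = atan2(-5.71, 2.32) mod 360° = 292.10° ≈ 292°.

292°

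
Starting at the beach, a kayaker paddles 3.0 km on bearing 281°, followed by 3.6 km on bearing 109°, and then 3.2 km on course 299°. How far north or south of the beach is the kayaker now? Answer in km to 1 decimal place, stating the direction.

Leg 1 (281°, 3.0 km): east 3.0 sin 281° = -2.94, north 3.0 cos 281° = 0.57
Leg 2 (109°, 3.6 km): east 3.6 sin 109° = 3.40, north 3.6 cos 109° = -1.17
Leg 3 (299°, 3.2 km): east 3.2 sin 299° = -2.80, north 3.2 cos 299° = 1.55
Net north component: 0.95 km.

1.0 km north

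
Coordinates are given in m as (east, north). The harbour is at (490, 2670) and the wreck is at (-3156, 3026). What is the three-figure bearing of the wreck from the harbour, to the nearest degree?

Δeast = -3156 − 490 = -3646.00; Δnorth = 3026 − 2670 = 356.00.
Bearing = atan2(Δeast, Δnorth) mod 360° = 275.58° ≈ 276°.

276°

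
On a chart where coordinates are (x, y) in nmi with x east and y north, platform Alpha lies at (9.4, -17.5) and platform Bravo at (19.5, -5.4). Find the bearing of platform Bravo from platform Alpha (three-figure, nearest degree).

040°

Δeast = 19.5 − 9.4 = 10.10; Δnorth = -5.4 − -17.5 = 12.10.
Bearing = atan2(Δeast, Δnorth) mod 360° = 39.85° ≈ 040°.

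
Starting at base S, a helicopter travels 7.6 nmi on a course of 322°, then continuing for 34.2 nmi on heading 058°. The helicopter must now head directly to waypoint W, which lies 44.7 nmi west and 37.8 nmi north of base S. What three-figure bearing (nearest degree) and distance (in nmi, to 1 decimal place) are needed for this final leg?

Leg 1 (322°, 7.6 nmi): east 7.6 sin 322° = -4.68, north 7.6 cos 322° = 5.99
Leg 2 (058°, 34.2 nmi): east 34.2 sin 58° = 29.00, north 34.2 cos 58° = 18.12
Current position: (24.32, 24.11). Target: (-44.7, 37.8). Remaining: Δeast = -69.02, Δnorth = 13.69.
Bearing = atan2(-69.02, 13.69) mod 360° = 281.22°; distance = √((-69.02)² + (13.69)²) = 70.368 nmi.

281°, 70.4 nmi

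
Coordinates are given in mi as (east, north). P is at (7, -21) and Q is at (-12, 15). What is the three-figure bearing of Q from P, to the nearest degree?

Δeast = -12 − 7 = -19.00; Δnorth = 15 − -21 = 36.00.
Bearing = atan2(Δeast, Δnorth) mod 360° = 332.18° ≈ 332°.

332°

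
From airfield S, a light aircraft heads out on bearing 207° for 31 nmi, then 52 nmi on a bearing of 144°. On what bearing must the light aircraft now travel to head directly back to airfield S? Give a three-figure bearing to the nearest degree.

347°

Leg 1 (207°, 31 nmi): east 31 sin 207° = -14.07, north 31 cos 207° = -27.62
Leg 2 (144°, 52 nmi): east 52 sin 144° = 30.56, north 52 cos 144° = -42.07
Net displacement: 16.49 east, -69.69 north. Direction back to start is (-16.49, 69.69): bearing = atan2(-16.49, 69.69) mod 360° = 346.69° ≈ 347°.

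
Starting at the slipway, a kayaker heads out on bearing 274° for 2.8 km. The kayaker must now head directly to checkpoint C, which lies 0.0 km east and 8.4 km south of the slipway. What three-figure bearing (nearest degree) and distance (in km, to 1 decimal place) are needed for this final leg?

162°, 9.0 km

Leg 1 (274°, 2.8 km): east 2.8 sin 274° = -2.79, north 2.8 cos 274° = 0.20
Current position: (-2.79, 0.20). Target: (0.0, -8.4). Remaining: Δeast = 2.79, Δnorth = -8.60.
Bearing = atan2(2.79, -8.60) mod 360° = 162.00°; distance = √((2.79)² + (-8.60)²) = 9.038 km.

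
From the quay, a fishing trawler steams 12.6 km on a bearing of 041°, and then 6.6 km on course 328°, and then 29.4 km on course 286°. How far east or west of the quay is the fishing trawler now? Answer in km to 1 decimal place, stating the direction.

23.5 km west

Leg 1 (041°, 12.6 km): east 12.6 sin 41° = 8.27, north 12.6 cos 41° = 9.51
Leg 2 (328°, 6.6 km): east 6.6 sin 328° = -3.50, north 6.6 cos 328° = 5.60
Leg 3 (286°, 29.4 km): east 29.4 sin 286° = -28.26, north 29.4 cos 286° = 8.10
Net east component: -23.49 km.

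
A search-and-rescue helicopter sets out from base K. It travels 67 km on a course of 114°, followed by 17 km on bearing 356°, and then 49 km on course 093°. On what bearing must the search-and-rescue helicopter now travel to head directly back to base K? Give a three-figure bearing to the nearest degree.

Leg 1 (114°, 67 km): east 67 sin 114° = 61.21, north 67 cos 114° = -27.25
Leg 2 (356°, 17 km): east 17 sin 356° = -1.19, north 17 cos 356° = 16.96
Leg 3 (093°, 49 km): east 49 sin 93° = 48.93, north 49 cos 93° = -2.56
Net displacement: 108.95 east, -12.86 north. Direction back to start is (-108.95, 12.86): bearing = atan2(-108.95, 12.86) mod 360° = 276.73° ≈ 277°.

277°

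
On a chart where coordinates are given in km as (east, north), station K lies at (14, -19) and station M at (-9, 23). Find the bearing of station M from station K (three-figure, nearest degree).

331°

Δeast = -9 − 14 = -23.00; Δnorth = 23 − -19 = 42.00.
Bearing = atan2(Δeast, Δnorth) mod 360° = 331.29° ≈ 331°.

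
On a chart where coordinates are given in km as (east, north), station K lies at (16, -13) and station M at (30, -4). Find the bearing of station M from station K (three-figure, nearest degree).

057°

Δeast = 30 − 16 = 14.00; Δnorth = -4 − -13 = 9.00.
Bearing = atan2(Δeast, Δnorth) mod 360° = 57.26° ≈ 057°.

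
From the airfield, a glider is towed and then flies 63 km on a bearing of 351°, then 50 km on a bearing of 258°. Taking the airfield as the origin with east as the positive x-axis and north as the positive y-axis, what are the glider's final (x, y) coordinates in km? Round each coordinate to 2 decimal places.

(-58.76, 51.83)

Leg 1 (351°, 63 km): east 63 sin 351° = -9.86, north 63 cos 351° = 62.22
Leg 2 (258°, 50 km): east 50 sin 258° = -48.91, north 50 cos 258° = -10.40
Summing: -58.76 km east, 51.83 km north → (-58.76, 51.83).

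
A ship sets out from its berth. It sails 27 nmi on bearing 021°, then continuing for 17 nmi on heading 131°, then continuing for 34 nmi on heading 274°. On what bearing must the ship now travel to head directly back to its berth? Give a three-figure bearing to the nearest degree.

145°

Leg 1 (021°, 27 nmi): east 27 sin 21° = 9.68, north 27 cos 21° = 25.21
Leg 2 (131°, 17 nmi): east 17 sin 131° = 12.83, north 17 cos 131° = -11.15
Leg 3 (274°, 34 nmi): east 34 sin 274° = -33.92, north 34 cos 274° = 2.37
Net displacement: -11.41 east, 16.43 north. Direction back to start is (11.41, -16.43): bearing = atan2(11.41, -16.43) mod 360° = 145.21° ≈ 145°.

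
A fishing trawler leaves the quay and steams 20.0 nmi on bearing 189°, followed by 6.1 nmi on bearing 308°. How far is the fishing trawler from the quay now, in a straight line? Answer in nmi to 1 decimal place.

Leg 1 (189°, 20.0 nmi): east 20.0 sin 189° = -3.13, north 20.0 cos 189° = -19.75
Leg 2 (308°, 6.1 nmi): east 6.1 sin 308° = -4.81, north 6.1 cos 308° = 3.76
Net: -7.94 east, -16.00 north. Distance = √((-7.94)² + (-16.00)²) = 17.858 nmi.

17.9 nmi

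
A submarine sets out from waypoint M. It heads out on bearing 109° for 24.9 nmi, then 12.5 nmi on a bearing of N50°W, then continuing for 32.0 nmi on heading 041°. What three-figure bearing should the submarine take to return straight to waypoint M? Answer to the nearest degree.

235°

Leg 1 (109°, 24.9 nmi): east 24.9 sin 109° = 23.54, north 24.9 cos 109° = -8.11
Leg 2 (N50°W, 12.5 nmi): east 12.5 sin 310° = -9.58, north 12.5 cos 310° = 8.03
Leg 3 (041°, 32.0 nmi): east 32.0 sin 41° = 20.99, north 32.0 cos 41° = 24.15
Net displacement: 34.96 east, 24.08 north. Direction back to start is (-34.96, -24.08): bearing = atan2(-34.96, -24.08) mod 360° = 235.44° ≈ 235°.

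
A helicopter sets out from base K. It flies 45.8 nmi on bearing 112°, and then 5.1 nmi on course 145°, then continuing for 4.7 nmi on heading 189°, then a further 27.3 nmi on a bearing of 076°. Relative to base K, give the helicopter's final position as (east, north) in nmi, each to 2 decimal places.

(71.14, -19.37)

Leg 1 (112°, 45.8 nmi): east 45.8 sin 112° = 42.47, north 45.8 cos 112° = -17.16
Leg 2 (145°, 5.1 nmi): east 5.1 sin 145° = 2.93, north 5.1 cos 145° = -4.18
Leg 3 (189°, 4.7 nmi): east 4.7 sin 189° = -0.74, north 4.7 cos 189° = -4.64
Leg 4 (076°, 27.3 nmi): east 27.3 sin 76° = 26.49, north 27.3 cos 76° = 6.60
Summing: 71.14 nmi east, -19.37 nmi north → (71.14, -19.37).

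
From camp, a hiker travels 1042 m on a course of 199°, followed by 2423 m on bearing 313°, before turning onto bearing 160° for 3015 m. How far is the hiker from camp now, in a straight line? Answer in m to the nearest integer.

2420 m

Leg 1 (199°, 1042 m): east 1042 sin 199° = -339.24, north 1042 cos 199° = -985.23
Leg 2 (313°, 2423 m): east 2423 sin 313° = -1772.07, north 2423 cos 313° = 1652.48
Leg 3 (160°, 3015 m): east 3015 sin 160° = 1031.19, north 3015 cos 160° = -2833.17
Net: -1080.12 east, -2165.92 north. Distance = √((-1080.12)² + (-2165.92)²) = 2420.305 m.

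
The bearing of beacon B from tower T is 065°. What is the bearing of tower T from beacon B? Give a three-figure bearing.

245°

Back-bearing = 065° + 180° = 245°.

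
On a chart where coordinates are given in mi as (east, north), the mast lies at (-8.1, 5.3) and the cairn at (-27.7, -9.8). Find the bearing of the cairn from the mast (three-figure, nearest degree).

Δeast = -27.7 − -8.1 = -19.60; Δnorth = -9.8 − 5.3 = -15.10.
Bearing = atan2(Δeast, Δnorth) mod 360° = 232.39° ≈ 232°.

232°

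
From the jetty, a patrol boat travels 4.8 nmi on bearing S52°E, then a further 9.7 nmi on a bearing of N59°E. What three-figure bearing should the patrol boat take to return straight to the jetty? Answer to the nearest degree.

Leg 1 (S52°E, 4.8 nmi): east 4.8 sin 128° = 3.78, north 4.8 cos 128° = -2.96
Leg 2 (N59°E, 9.7 nmi): east 9.7 sin 59° = 8.31, north 9.7 cos 59° = 5.00
Net displacement: 12.10 east, 2.04 north. Direction back to start is (-12.10, -2.04): bearing = atan2(-12.10, -2.04) mod 360° = 260.42° ≈ 260°.

260°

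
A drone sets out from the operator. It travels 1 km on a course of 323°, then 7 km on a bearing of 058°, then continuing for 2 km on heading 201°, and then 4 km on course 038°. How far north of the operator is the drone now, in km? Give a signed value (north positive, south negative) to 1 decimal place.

5.8 km

Leg 1 (323°, 1 km): east 1 sin 323° = -0.60, north 1 cos 323° = 0.80
Leg 2 (058°, 7 km): east 7 sin 58° = 5.94, north 7 cos 58° = 3.71
Leg 3 (201°, 2 km): east 2 sin 201° = -0.72, north 2 cos 201° = -1.87
Leg 4 (038°, 4 km): east 4 sin 38° = 2.46, north 4 cos 38° = 3.15
Net north component: 5.79 km.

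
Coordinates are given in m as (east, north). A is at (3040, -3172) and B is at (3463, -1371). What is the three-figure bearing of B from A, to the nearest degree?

Δeast = 3463 − 3040 = 423.00; Δnorth = -1371 − -3172 = 1801.00.
Bearing = atan2(Δeast, Δnorth) mod 360° = 13.22° ≈ 013°.

013°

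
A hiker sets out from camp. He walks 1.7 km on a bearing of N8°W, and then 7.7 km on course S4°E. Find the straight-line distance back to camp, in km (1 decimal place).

6.0 km

Leg 1 (N8°W, 1.7 km): east 1.7 sin 352° = -0.24, north 1.7 cos 352° = 1.68
Leg 2 (S4°E, 7.7 km): east 7.7 sin 176° = 0.54, north 7.7 cos 176° = -7.68
Net: 0.30 east, -6.00 north. Distance = √((0.30)² + (-6.00)²) = 6.005 km.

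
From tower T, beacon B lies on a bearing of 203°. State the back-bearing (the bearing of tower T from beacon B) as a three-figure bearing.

023°

Back-bearing = 203° − 180° = 023°.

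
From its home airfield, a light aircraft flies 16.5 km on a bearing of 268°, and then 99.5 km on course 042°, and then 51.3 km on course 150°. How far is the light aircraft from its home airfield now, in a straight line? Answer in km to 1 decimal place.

Leg 1 (268°, 16.5 km): east 16.5 sin 268° = -16.49, north 16.5 cos 268° = -0.58
Leg 2 (042°, 99.5 km): east 99.5 sin 42° = 66.58, north 99.5 cos 42° = 73.94
Leg 3 (150°, 51.3 km): east 51.3 sin 150° = 25.65, north 51.3 cos 150° = -44.43
Net: 75.74 east, 28.94 north. Distance = √((75.74)² + (28.94)²) = 81.079 km.

81.1 km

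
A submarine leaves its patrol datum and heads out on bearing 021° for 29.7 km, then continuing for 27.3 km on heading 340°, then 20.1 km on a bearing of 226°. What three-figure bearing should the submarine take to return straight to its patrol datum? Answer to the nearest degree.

Leg 1 (021°, 29.7 km): east 29.7 sin 21° = 10.64, north 29.7 cos 21° = 27.73
Leg 2 (340°, 27.3 km): east 27.3 sin 340° = -9.34, north 27.3 cos 340° = 25.65
Leg 3 (226°, 20.1 km): east 20.1 sin 226° = -14.46, north 20.1 cos 226° = -13.96
Net displacement: -13.15 east, 39.42 north. Direction back to start is (13.15, -39.42): bearing = atan2(13.15, -39.42) mod 360° = 161.55° ≈ 162°.

162°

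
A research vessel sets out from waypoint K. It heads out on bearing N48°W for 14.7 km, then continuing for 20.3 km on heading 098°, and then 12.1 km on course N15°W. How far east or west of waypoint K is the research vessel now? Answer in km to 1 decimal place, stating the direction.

6.0 km east

Leg 1 (N48°W, 14.7 km): east 14.7 sin 312° = -10.92, north 14.7 cos 312° = 9.84
Leg 2 (098°, 20.3 km): east 20.3 sin 98° = 20.10, north 20.3 cos 98° = -2.83
Leg 3 (N15°W, 12.1 km): east 12.1 sin 345° = -3.13, north 12.1 cos 345° = 11.69
Net east component: 6.05 km.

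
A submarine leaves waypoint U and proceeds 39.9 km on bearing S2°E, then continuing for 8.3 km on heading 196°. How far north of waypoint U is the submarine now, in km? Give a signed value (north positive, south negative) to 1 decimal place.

-47.9 km

Leg 1 (S2°E, 39.9 km): east 39.9 sin 178° = 1.39, north 39.9 cos 178° = -39.88
Leg 2 (196°, 8.3 km): east 8.3 sin 196° = -2.29, north 8.3 cos 196° = -7.98
Net north component: -47.85 km.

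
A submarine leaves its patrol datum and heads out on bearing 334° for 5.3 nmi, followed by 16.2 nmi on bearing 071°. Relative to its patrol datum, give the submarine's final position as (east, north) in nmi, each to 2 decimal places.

Leg 1 (334°, 5.3 nmi): east 5.3 sin 334° = -2.32, north 5.3 cos 334° = 4.76
Leg 2 (071°, 16.2 nmi): east 16.2 sin 71° = 15.32, north 16.2 cos 71° = 5.27
Summing: 12.99 nmi east, 10.04 nmi north → (12.99, 10.04).

(12.99, 10.04)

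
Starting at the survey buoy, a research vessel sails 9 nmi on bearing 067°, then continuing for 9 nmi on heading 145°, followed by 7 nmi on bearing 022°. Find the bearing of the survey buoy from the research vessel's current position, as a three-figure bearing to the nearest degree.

261°

Leg 1 (067°, 9 nmi): east 9 sin 67° = 8.28, north 9 cos 67° = 3.52
Leg 2 (145°, 9 nmi): east 9 sin 145° = 5.16, north 9 cos 145° = -7.37
Leg 3 (022°, 7 nmi): east 7 sin 22° = 2.62, north 7 cos 22° = 6.49
Net displacement: 16.07 east, 2.63 north. Direction back to start is (-16.07, -2.63): bearing = atan2(-16.07, -2.63) mod 360° = 260.69° ≈ 261°.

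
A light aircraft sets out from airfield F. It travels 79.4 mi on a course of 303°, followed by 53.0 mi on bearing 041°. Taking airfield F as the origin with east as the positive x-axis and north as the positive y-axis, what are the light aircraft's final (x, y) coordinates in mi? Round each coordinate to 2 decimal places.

Leg 1 (303°, 79.4 mi): east 79.4 sin 303° = -66.59, north 79.4 cos 303° = 43.24
Leg 2 (041°, 53.0 mi): east 53.0 sin 41° = 34.77, north 53.0 cos 41° = 40.00
Summing: -31.82 mi east, 83.24 mi north → (-31.82, 83.24).

(-31.82, 83.24)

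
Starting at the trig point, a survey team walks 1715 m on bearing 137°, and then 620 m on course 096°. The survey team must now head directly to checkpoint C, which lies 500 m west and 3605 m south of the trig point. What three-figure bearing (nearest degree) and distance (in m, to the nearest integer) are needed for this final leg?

225°, 3233 m

Leg 1 (137°, 1715 m): east 1715 sin 137° = 1169.63, north 1715 cos 137° = -1254.27
Leg 2 (096°, 620 m): east 620 sin 96° = 616.60, north 620 cos 96° = -64.81
Current position: (1786.23, -1319.08). Target: (-500, -3605). Remaining: Δeast = -2286.23, Δnorth = -2285.92.
Bearing = atan2(-2286.23, -2285.92) mod 360° = 225.00°; distance = √((-2286.23)² + (-2285.92)²) = 3232.999 m.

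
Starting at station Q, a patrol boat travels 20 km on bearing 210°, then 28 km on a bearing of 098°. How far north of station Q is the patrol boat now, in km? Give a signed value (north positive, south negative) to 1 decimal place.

-21.2 km

Leg 1 (210°, 20 km): east 20 sin 210° = -10.00, north 20 cos 210° = -17.32
Leg 2 (098°, 28 km): east 28 sin 98° = 27.73, north 28 cos 98° = -3.90
Net north component: -21.22 km.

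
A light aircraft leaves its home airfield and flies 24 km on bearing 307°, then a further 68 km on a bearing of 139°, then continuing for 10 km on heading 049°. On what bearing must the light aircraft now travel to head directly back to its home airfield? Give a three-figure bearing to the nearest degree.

Leg 1 (307°, 24 km): east 24 sin 307° = -19.17, north 24 cos 307° = 14.44
Leg 2 (139°, 68 km): east 68 sin 139° = 44.61, north 68 cos 139° = -51.32
Leg 3 (049°, 10 km): east 10 sin 49° = 7.55, north 10 cos 49° = 6.56
Net displacement: 32.99 east, -30.32 north. Direction back to start is (-32.99, 30.32): bearing = atan2(-32.99, 30.32) mod 360° = 312.58° ≈ 313°.

313°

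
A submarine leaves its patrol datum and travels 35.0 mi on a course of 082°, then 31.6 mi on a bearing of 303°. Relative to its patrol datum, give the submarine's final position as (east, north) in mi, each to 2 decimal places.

Leg 1 (082°, 35.0 mi): east 35.0 sin 82° = 34.66, north 35.0 cos 82° = 4.87
Leg 2 (303°, 31.6 mi): east 31.6 sin 303° = -26.50, north 31.6 cos 303° = 17.21
Summing: 8.16 mi east, 22.08 mi north → (8.16, 22.08).

(8.16, 22.08)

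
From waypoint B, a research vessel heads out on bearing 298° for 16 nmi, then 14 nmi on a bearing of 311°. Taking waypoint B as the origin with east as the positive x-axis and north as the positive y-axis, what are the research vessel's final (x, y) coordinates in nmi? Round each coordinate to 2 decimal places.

Leg 1 (298°, 16 nmi): east 16 sin 298° = -14.13, north 16 cos 298° = 7.51
Leg 2 (311°, 14 nmi): east 14 sin 311° = -10.57, north 14 cos 311° = 9.18
Summing: -24.69 nmi east, 16.70 nmi north → (-24.69, 16.70).

(-24.69, 16.70)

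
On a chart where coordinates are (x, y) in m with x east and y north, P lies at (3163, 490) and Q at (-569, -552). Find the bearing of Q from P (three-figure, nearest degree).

Δeast = -569 − 3163 = -3732.00; Δnorth = -552 − 490 = -1042.00.
Bearing = atan2(Δeast, Δnorth) mod 360° = 254.40° ≈ 254°.

254°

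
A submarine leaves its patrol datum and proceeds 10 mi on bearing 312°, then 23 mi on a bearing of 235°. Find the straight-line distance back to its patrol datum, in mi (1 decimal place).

Leg 1 (312°, 10 mi): east 10 sin 312° = -7.43, north 10 cos 312° = 6.69
Leg 2 (235°, 23 mi): east 23 sin 235° = -18.84, north 23 cos 235° = -13.19
Net: -26.27 east, -6.50 north. Distance = √((-26.27)² + (-6.50)²) = 27.064 mi.

27.1 mi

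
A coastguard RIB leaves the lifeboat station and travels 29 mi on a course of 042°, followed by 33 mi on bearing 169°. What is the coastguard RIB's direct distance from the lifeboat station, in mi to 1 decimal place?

Leg 1 (042°, 29 mi): east 29 sin 42° = 19.40, north 29 cos 42° = 21.55
Leg 2 (169°, 33 mi): east 33 sin 169° = 6.30, north 33 cos 169° = -32.39
Net: 25.70 east, -10.84 north. Distance = √((25.70)² + (-10.84)²) = 27.895 mi.

27.9 mi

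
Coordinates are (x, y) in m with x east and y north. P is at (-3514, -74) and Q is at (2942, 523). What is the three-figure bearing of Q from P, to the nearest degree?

085°

Δeast = 2942 − -3514 = 6456.00; Δnorth = 523 − -74 = 597.00.
Bearing = atan2(Δeast, Δnorth) mod 360° = 84.72° ≈ 085°.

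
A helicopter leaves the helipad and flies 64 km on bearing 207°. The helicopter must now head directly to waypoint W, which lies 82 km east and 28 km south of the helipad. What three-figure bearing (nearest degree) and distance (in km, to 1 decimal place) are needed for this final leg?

Leg 1 (207°, 64 km): east 64 sin 207° = -29.06, north 64 cos 207° = -57.02
Current position: (-29.06, -57.02). Target: (82, -28). Remaining: Δeast = 111.06, Δnorth = 29.02.
Bearing = atan2(111.06, 29.02) mod 360° = 75.35°; distance = √((111.06)² + (29.02)²) = 114.786 km.

075°, 114.8 km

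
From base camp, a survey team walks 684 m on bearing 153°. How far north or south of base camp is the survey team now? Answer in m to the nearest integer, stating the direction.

609 m south

Leg 1 (153°, 684 m): east 684 sin 153° = 310.53, north 684 cos 153° = -609.45
Net north component: -609.45 m.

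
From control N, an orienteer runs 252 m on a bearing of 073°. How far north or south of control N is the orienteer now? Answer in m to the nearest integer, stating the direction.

Leg 1 (073°, 252 m): east 252 sin 73° = 240.99, north 252 cos 73° = 73.68
Net north component: 73.68 m.

74 m north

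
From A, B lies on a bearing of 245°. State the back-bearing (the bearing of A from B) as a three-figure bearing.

Back-bearing = 245° − 180° = 065°.

065°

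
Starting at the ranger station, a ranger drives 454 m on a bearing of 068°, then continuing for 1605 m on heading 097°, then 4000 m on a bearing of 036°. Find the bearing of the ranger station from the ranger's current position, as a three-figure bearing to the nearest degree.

Leg 1 (068°, 454 m): east 454 sin 68° = 420.94, north 454 cos 68° = 170.07
Leg 2 (097°, 1605 m): east 1605 sin 97° = 1593.04, north 1605 cos 97° = -195.60
Leg 3 (036°, 4000 m): east 4000 sin 36° = 2351.14, north 4000 cos 36° = 3236.07
Net displacement: 4365.12 east, 3210.54 north. Direction back to start is (-4365.12, -3210.54): bearing = atan2(-4365.12, -3210.54) mod 360° = 233.67° ≈ 234°.

234°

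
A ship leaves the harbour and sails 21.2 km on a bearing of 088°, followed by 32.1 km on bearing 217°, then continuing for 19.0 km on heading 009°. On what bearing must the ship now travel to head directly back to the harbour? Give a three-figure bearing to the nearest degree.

Leg 1 (088°, 21.2 km): east 21.2 sin 88° = 21.19, north 21.2 cos 88° = 0.74
Leg 2 (217°, 32.1 km): east 32.1 sin 217° = -19.32, north 32.1 cos 217° = -25.64
Leg 3 (009°, 19.0 km): east 19.0 sin 9° = 2.97, north 19.0 cos 9° = 18.77
Net displacement: 4.84 east, -6.13 north. Direction back to start is (-4.84, 6.13): bearing = atan2(-4.84, 6.13) mod 360° = 321.70° ≈ 322°.

322°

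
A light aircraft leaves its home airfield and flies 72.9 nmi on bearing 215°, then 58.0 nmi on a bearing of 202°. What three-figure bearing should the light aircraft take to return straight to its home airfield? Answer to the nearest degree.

029°

Leg 1 (215°, 72.9 nmi): east 72.9 sin 215° = -41.81, north 72.9 cos 215° = -59.72
Leg 2 (202°, 58.0 nmi): east 58.0 sin 202° = -21.73, north 58.0 cos 202° = -53.78
Net displacement: -63.54 east, -113.49 north. Direction back to start is (63.54, 113.49): bearing = atan2(63.54, 113.49) mod 360° = 29.24° ≈ 029°.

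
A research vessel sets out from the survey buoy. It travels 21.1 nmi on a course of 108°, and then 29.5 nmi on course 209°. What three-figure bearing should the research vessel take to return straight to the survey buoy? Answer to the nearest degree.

350°

Leg 1 (108°, 21.1 nmi): east 21.1 sin 108° = 20.07, north 21.1 cos 108° = -6.52
Leg 2 (209°, 29.5 nmi): east 29.5 sin 209° = -14.30, north 29.5 cos 209° = -25.80
Net displacement: 5.77 east, -32.32 north. Direction back to start is (-5.77, 32.32): bearing = atan2(-5.77, 32.32) mod 360° = 349.89° ≈ 350°.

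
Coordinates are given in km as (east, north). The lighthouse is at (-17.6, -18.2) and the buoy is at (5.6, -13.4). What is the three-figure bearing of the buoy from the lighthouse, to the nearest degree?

078°

Δeast = 5.6 − -17.6 = 23.20; Δnorth = -13.4 − -18.2 = 4.80.
Bearing = atan2(Δeast, Δnorth) mod 360° = 78.31° ≈ 078°.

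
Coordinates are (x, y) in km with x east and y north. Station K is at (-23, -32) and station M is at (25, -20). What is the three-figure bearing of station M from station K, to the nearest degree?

076°

Δeast = 25 − -23 = 48.00; Δnorth = -20 − -32 = 12.00.
Bearing = atan2(Δeast, Δnorth) mod 360° = 75.96° ≈ 076°.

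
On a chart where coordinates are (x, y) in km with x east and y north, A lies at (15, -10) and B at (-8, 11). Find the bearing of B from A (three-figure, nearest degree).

312°

Δeast = -8 − 15 = -23.00; Δnorth = 11 − -10 = 21.00.
Bearing = atan2(Δeast, Δnorth) mod 360° = 312.40° ≈ 312°.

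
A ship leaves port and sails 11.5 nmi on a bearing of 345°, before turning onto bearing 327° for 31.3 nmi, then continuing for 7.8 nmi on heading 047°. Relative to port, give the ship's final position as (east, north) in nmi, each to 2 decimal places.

Leg 1 (345°, 11.5 nmi): east 11.5 sin 345° = -2.98, north 11.5 cos 345° = 11.11
Leg 2 (327°, 31.3 nmi): east 31.3 sin 327° = -17.05, north 31.3 cos 327° = 26.25
Leg 3 (047°, 7.8 nmi): east 7.8 sin 47° = 5.70, north 7.8 cos 47° = 5.32
Summing: -14.32 nmi east, 42.68 nmi north → (-14.32, 42.68).

(-14.32, 42.68)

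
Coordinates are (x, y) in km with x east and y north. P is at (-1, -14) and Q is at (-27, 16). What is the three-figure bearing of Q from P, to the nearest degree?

Δeast = -27 − -1 = -26.00; Δnorth = 16 − -14 = 30.00.
Bearing = atan2(Δeast, Δnorth) mod 360° = 319.09° ≈ 319°.

319°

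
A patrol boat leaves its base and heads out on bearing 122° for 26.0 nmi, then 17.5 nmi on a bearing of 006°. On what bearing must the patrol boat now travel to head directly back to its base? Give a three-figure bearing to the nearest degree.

261°

Leg 1 (122°, 26.0 nmi): east 26.0 sin 122° = 22.05, north 26.0 cos 122° = -13.78
Leg 2 (006°, 17.5 nmi): east 17.5 sin 6° = 1.83, north 17.5 cos 6° = 17.40
Net displacement: 23.88 east, 3.63 north. Direction back to start is (-23.88, -3.63): bearing = atan2(-23.88, -3.63) mod 360° = 261.36° ≈ 261°.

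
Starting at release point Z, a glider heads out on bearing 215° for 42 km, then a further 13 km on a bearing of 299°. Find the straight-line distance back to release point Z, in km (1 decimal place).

Leg 1 (215°, 42 km): east 42 sin 215° = -24.09, north 42 cos 215° = -34.40
Leg 2 (299°, 13 km): east 13 sin 299° = -11.37, north 13 cos 299° = 6.30
Net: -35.46 east, -28.10 north. Distance = √((-35.46)² + (-28.10)²) = 45.245 km.

45.2 km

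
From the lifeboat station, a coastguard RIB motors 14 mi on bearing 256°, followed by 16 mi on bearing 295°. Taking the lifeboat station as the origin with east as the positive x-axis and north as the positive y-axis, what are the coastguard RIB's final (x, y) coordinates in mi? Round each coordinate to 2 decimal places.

Leg 1 (256°, 14 mi): east 14 sin 256° = -13.58, north 14 cos 256° = -3.39
Leg 2 (295°, 16 mi): east 16 sin 295° = -14.50, north 16 cos 295° = 6.76
Summing: -28.09 mi east, 3.37 mi north → (-28.09, 3.37).

(-28.09, 3.37)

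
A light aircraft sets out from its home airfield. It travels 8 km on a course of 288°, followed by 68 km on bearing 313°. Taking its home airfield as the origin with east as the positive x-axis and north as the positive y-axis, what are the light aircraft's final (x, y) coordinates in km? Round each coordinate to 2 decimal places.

Leg 1 (288°, 8 km): east 8 sin 288° = -7.61, north 8 cos 288° = 2.47
Leg 2 (313°, 68 km): east 68 sin 313° = -49.73, north 68 cos 313° = 46.38
Summing: -57.34 km east, 48.85 km north → (-57.34, 48.85).

(-57.34, 48.85)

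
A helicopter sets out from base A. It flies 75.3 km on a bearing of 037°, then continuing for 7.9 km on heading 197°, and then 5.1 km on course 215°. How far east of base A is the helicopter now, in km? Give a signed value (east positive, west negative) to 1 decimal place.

40.1 km

Leg 1 (037°, 75.3 km): east 75.3 sin 37° = 45.32, north 75.3 cos 37° = 60.14
Leg 2 (197°, 7.9 km): east 7.9 sin 197° = -2.31, north 7.9 cos 197° = -7.55
Leg 3 (215°, 5.1 km): east 5.1 sin 215° = -2.93, north 5.1 cos 215° = -4.18
Net east component: 40.08 km.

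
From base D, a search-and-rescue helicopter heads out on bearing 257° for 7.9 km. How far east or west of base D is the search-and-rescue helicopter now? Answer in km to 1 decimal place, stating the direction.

Leg 1 (257°, 7.9 km): east 7.9 sin 257° = -7.70, north 7.9 cos 257° = -1.78
Net east component: -7.70 km.

7.7 km west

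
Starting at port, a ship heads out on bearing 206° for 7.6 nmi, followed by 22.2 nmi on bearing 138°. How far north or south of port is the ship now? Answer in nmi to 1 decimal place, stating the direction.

23.3 nmi south

Leg 1 (206°, 7.6 nmi): east 7.6 sin 206° = -3.33, north 7.6 cos 206° = -6.83
Leg 2 (138°, 22.2 nmi): east 22.2 sin 138° = 14.85, north 22.2 cos 138° = -16.50
Net north component: -23.33 nmi.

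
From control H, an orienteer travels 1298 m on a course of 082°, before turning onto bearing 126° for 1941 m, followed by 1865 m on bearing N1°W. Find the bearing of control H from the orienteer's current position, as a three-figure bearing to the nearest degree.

252°

Leg 1 (082°, 1298 m): east 1298 sin 82° = 1285.37, north 1298 cos 82° = 180.65
Leg 2 (126°, 1941 m): east 1941 sin 126° = 1570.30, north 1941 cos 126° = -1140.89
Leg 3 (N1°W, 1865 m): east 1865 sin 359° = -32.55, north 1865 cos 359° = 1864.72
Net displacement: 2823.12 east, 904.47 north. Direction back to start is (-2823.12, -904.47): bearing = atan2(-2823.12, -904.47) mod 360° = 252.24° ≈ 252°.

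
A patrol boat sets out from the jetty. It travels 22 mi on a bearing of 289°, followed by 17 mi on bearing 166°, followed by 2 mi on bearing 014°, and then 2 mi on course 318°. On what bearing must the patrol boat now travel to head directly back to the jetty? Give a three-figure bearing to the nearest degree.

Leg 1 (289°, 22 mi): east 22 sin 289° = -20.80, north 22 cos 289° = 7.16
Leg 2 (166°, 17 mi): east 17 sin 166° = 4.11, north 17 cos 166° = -16.50
Leg 3 (014°, 2 mi): east 2 sin 14° = 0.48, north 2 cos 14° = 1.94
Leg 4 (318°, 2 mi): east 2 sin 318° = -1.34, north 2 cos 318° = 1.49
Net displacement: -17.54 east, -5.91 north. Direction back to start is (17.54, 5.91): bearing = atan2(17.54, 5.91) mod 360° = 71.39° ≈ 071°.

071°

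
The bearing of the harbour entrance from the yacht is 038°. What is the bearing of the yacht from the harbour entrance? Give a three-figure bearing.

Back-bearing = 038° + 180° = 218°.

218°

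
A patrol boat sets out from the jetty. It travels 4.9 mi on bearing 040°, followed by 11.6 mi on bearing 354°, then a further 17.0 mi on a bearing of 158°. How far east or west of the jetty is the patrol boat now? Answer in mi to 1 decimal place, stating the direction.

Leg 1 (040°, 4.9 mi): east 4.9 sin 40° = 3.15, north 4.9 cos 40° = 3.75
Leg 2 (354°, 11.6 mi): east 11.6 sin 354° = -1.21, north 11.6 cos 354° = 11.54
Leg 3 (158°, 17.0 mi): east 17.0 sin 158° = 6.37, north 17.0 cos 158° = -15.76
Net east component: 8.31 mi.

8.3 mi east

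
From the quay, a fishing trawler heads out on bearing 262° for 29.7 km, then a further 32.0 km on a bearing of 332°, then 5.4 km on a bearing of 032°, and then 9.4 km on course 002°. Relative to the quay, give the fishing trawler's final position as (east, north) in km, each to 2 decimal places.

(-41.24, 38.09)

Leg 1 (262°, 29.7 km): east 29.7 sin 262° = -29.41, north 29.7 cos 262° = -4.13
Leg 2 (332°, 32.0 km): east 32.0 sin 332° = -15.02, north 32.0 cos 332° = 28.25
Leg 3 (032°, 5.4 km): east 5.4 sin 32° = 2.86, north 5.4 cos 32° = 4.58
Leg 4 (002°, 9.4 km): east 9.4 sin 2° = 0.33, north 9.4 cos 2° = 9.39
Summing: -41.24 km east, 38.09 km north → (-41.24, 38.09).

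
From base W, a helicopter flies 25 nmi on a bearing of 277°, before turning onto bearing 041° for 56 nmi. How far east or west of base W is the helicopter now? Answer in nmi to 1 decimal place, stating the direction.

Leg 1 (277°, 25 nmi): east 25 sin 277° = -24.81, north 25 cos 277° = 3.05
Leg 2 (041°, 56 nmi): east 56 sin 41° = 36.74, north 56 cos 41° = 42.26
Net east component: 11.93 nmi.

11.9 nmi east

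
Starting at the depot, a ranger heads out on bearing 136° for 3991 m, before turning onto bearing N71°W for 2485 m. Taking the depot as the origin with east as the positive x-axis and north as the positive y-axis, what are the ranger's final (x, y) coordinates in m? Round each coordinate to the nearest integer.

(423, -2062)

Leg 1 (136°, 3991 m): east 3991 sin 136° = 2772.38, north 3991 cos 136° = -2870.89
Leg 2 (N71°W, 2485 m): east 2485 sin 289° = -2349.61, north 2485 cos 289° = 809.04
Summing: 422.77 m east, -2061.85 m north → (423, -2062).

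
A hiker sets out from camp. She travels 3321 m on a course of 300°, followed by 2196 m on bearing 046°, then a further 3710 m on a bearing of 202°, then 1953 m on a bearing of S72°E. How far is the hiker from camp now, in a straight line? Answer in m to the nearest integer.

1192 m

Leg 1 (300°, 3321 m): east 3321 sin 300° = -2876.07, north 3321 cos 300° = 1660.50
Leg 2 (046°, 2196 m): east 2196 sin 46° = 1579.67, north 2196 cos 46° = 1525.47
Leg 3 (202°, 3710 m): east 3710 sin 202° = -1389.79, north 3710 cos 202° = -3439.85
Leg 4 (S72°E, 1953 m): east 1953 sin 108° = 1857.41, north 1953 cos 108° = -603.51
Net: -828.78 east, -857.39 north. Distance = √((-828.78)² + (-857.39)²) = 1192.474 m.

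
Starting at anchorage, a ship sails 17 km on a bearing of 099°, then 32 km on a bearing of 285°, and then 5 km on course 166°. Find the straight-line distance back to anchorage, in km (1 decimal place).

12.9 km

Leg 1 (099°, 17 km): east 17 sin 99° = 16.79, north 17 cos 99° = -2.66
Leg 2 (285°, 32 km): east 32 sin 285° = -30.91, north 32 cos 285° = 8.28
Leg 3 (166°, 5 km): east 5 sin 166° = 1.21, north 5 cos 166° = -4.85
Net: -12.91 east, 0.77 north. Distance = √((-12.91)² + (0.77)²) = 12.932 km.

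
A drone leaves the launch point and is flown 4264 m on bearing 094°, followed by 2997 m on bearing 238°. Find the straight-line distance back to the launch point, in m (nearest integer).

Leg 1 (094°, 4264 m): east 4264 sin 94° = 4253.61, north 4264 cos 94° = -297.44
Leg 2 (238°, 2997 m): east 2997 sin 238° = -2541.60, north 2997 cos 238° = -1588.17
Net: 1712.01 east, -1885.61 north. Distance = √((1712.01)² + (-1885.61)²) = 2546.863 m.

2547 m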